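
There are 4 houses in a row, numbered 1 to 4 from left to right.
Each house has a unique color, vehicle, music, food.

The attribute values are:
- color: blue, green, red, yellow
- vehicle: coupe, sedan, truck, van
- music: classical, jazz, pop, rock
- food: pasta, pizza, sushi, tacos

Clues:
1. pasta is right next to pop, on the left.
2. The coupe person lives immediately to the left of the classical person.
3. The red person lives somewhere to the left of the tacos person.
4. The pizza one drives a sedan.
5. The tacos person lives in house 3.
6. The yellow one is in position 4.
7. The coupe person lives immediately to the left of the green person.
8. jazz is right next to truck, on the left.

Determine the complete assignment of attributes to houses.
Solution:

House | Color | Vehicle | Music | Food
--------------------------------------
  1   | red | coupe | jazz | sushi
  2   | green | truck | classical | pasta
  3   | blue | van | pop | tacos
  4   | yellow | sedan | rock | pizza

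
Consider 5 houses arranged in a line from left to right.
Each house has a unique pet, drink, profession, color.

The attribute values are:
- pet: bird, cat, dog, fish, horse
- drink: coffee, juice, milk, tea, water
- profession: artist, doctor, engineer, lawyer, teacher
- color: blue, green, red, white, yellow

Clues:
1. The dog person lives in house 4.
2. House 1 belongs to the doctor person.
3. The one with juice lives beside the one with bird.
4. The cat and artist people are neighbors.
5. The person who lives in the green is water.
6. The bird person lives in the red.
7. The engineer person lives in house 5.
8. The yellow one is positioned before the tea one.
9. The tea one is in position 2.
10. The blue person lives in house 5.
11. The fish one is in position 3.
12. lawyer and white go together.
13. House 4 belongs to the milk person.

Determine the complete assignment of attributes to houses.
Solution:

House | Pet | Drink | Profession | Color
----------------------------------------
  1   | cat | juice | doctor | yellow
  2   | bird | tea | artist | red
  3   | fish | water | teacher | green
  4   | dog | milk | lawyer | white
  5   | horse | coffee | engineer | blue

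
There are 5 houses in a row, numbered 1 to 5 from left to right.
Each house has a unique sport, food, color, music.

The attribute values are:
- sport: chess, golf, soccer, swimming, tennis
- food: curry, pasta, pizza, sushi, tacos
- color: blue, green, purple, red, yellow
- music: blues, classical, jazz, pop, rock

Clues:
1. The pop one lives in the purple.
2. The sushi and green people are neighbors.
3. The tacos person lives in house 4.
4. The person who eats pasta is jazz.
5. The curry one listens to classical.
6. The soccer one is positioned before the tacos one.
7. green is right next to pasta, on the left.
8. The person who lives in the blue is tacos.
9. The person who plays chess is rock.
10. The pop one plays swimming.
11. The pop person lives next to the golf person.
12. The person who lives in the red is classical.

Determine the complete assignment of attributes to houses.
Solution:

House | Sport | Food | Color | Music
------------------------------------
  1   | swimming | sushi | purple | pop
  2   | golf | pizza | green | blues
  3   | soccer | pasta | yellow | jazz
  4   | chess | tacos | blue | rock
  5   | tennis | curry | red | classical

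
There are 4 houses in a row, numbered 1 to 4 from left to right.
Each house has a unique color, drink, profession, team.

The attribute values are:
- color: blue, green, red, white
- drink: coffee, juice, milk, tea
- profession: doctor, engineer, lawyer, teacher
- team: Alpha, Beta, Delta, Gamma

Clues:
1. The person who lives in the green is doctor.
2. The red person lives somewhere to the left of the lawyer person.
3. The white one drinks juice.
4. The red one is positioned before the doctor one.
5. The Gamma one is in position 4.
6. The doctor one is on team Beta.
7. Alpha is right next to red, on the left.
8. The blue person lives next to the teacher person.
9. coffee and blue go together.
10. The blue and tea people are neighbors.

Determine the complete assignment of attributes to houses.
Solution:

House | Color | Drink | Profession | Team
-----------------------------------------
  1   | blue | coffee | engineer | Alpha
  2   | red | tea | teacher | Delta
  3   | green | milk | doctor | Beta
  4   | white | juice | lawyer | Gamma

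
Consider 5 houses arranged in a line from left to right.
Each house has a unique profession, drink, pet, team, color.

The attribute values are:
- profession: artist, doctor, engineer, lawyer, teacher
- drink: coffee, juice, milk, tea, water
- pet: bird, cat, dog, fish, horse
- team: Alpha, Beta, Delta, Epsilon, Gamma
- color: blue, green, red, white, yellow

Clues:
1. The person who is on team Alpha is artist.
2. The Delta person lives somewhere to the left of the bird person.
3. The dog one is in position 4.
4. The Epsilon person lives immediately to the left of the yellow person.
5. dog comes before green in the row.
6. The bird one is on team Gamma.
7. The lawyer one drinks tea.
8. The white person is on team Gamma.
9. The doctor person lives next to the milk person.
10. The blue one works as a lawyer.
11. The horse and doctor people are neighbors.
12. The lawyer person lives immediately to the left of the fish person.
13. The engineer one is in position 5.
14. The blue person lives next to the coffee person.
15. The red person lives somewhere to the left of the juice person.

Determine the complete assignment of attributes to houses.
Solution:

House | Profession | Drink | Pet | Team | Color
-----------------------------------------------
  1   | lawyer | tea | horse | Epsilon | blue
  2   | doctor | coffee | fish | Delta | yellow
  3   | teacher | milk | bird | Gamma | white
  4   | artist | water | dog | Alpha | red
  5   | engineer | juice | cat | Beta | green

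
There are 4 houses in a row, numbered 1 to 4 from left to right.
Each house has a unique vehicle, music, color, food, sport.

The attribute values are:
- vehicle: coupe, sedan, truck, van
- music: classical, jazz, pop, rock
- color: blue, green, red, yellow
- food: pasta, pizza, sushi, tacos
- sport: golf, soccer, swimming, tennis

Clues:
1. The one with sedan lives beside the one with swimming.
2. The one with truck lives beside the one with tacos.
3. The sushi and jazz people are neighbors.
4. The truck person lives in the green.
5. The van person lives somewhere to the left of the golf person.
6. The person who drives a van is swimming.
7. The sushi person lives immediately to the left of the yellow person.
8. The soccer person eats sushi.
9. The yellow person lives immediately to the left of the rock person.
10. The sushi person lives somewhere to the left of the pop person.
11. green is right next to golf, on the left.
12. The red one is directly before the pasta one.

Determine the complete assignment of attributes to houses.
Solution:

House | Vehicle | Music | Color | Food | Sport
----------------------------------------------
  1   | sedan | classical | red | sushi | soccer
  2   | van | jazz | yellow | pasta | swimming
  3   | truck | rock | green | pizza | tennis
  4   | coupe | pop | blue | tacos | golf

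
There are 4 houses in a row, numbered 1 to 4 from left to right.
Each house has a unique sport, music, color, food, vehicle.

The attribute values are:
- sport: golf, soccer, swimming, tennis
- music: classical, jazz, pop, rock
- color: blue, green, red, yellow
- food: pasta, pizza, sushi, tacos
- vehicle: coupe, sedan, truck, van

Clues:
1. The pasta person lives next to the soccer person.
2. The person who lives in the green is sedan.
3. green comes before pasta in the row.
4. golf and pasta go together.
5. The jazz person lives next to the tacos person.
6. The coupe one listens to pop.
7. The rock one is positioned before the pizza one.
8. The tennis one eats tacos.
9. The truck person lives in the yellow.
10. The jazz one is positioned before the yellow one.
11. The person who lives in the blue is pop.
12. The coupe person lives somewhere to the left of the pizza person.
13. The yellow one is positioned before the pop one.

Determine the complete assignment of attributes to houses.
Solution:

House | Sport | Music | Color | Food | Vehicle
----------------------------------------------
  1   | swimming | jazz | green | sushi | sedan
  2   | tennis | rock | yellow | tacos | truck
  3   | golf | pop | blue | pasta | coupe
  4   | soccer | classical | red | pizza | van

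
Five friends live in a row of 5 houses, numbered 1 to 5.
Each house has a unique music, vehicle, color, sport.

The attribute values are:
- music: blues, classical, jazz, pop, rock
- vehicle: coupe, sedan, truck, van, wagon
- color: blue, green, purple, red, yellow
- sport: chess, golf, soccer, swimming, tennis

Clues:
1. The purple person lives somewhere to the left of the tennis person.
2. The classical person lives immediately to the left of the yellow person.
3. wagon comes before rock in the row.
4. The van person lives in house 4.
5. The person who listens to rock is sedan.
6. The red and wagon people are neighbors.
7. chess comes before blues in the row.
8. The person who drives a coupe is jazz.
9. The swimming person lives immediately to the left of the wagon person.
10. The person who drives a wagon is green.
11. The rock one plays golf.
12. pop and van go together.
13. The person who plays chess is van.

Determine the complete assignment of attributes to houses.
Solution:

House | Music | Vehicle | Color | Sport
---------------------------------------
  1   | jazz | coupe | red | swimming
  2   | classical | wagon | green | soccer
  3   | rock | sedan | yellow | golf
  4   | pop | van | purple | chess
  5   | blues | truck | blue | tennis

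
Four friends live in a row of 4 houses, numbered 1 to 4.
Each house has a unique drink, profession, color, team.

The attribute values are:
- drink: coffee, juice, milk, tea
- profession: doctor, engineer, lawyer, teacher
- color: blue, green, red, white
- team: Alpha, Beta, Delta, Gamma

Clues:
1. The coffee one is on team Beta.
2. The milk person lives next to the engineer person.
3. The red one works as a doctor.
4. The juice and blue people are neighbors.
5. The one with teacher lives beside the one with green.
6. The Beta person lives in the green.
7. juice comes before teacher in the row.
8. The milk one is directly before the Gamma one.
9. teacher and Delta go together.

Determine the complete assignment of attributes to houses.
Solution:

House | Drink | Profession | Color | Team
-----------------------------------------
  1   | milk | doctor | red | Alpha
  2   | juice | engineer | white | Gamma
  3   | tea | teacher | blue | Delta
  4   | coffee | lawyer | green | Beta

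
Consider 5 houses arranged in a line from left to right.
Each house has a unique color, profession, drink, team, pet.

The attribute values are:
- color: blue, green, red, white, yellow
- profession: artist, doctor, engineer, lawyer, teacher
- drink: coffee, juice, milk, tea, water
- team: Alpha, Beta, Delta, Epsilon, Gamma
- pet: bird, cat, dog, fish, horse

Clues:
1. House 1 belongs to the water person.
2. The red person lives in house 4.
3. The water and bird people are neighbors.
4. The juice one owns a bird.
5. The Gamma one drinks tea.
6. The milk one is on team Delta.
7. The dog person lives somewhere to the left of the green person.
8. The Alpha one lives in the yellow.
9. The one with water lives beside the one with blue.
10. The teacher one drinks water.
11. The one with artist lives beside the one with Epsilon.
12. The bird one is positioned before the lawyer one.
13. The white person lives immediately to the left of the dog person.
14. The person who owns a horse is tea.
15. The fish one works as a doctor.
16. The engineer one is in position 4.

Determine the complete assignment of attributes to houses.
Solution:

House | Color | Profession | Drink | Team | Pet
-----------------------------------------------
  1   | yellow | teacher | water | Alpha | cat
  2   | blue | artist | juice | Beta | bird
  3   | white | doctor | coffee | Epsilon | fish
  4   | red | engineer | milk | Delta | dog
  5   | green | lawyer | tea | Gamma | horse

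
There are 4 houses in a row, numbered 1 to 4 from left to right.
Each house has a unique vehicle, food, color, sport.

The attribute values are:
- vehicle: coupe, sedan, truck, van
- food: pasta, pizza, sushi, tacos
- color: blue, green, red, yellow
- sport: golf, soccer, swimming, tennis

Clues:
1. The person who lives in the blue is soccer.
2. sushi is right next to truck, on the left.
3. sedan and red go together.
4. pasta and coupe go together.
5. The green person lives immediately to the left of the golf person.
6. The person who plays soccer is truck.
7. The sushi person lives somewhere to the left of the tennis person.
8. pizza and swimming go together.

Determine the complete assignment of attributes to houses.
Solution:

House | Vehicle | Food | Color | Sport
--------------------------------------
  1   | van | pizza | green | swimming
  2   | sedan | sushi | red | golf
  3   | truck | tacos | blue | soccer
  4   | coupe | pasta | yellow | tennis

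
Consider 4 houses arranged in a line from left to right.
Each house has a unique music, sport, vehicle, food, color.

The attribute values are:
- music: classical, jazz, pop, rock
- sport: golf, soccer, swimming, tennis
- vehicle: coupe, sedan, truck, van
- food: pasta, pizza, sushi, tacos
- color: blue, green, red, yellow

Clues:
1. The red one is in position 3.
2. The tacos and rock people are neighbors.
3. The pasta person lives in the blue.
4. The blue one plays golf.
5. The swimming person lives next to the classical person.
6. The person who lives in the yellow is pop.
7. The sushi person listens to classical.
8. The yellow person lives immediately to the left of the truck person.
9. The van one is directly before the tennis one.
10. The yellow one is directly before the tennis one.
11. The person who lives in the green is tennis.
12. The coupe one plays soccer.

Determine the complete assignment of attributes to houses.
Solution:

House | Music | Sport | Vehicle | Food | Color
----------------------------------------------
  1   | pop | swimming | van | pizza | yellow
  2   | classical | tennis | truck | sushi | green
  3   | jazz | soccer | coupe | tacos | red
  4   | rock | golf | sedan | pasta | blue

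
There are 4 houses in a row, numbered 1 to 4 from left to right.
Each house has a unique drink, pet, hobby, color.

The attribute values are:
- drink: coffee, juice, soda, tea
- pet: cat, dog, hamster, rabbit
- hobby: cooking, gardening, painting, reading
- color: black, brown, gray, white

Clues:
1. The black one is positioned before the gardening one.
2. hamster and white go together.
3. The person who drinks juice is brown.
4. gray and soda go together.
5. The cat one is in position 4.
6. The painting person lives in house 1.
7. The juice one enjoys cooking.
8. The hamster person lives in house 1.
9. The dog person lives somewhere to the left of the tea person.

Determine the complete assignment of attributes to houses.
Solution:

House | Drink | Pet | Hobby | Color
-----------------------------------
  1   | coffee | hamster | painting | white
  2   | juice | dog | cooking | brown
  3   | tea | rabbit | reading | black
  4   | soda | cat | gardening | gray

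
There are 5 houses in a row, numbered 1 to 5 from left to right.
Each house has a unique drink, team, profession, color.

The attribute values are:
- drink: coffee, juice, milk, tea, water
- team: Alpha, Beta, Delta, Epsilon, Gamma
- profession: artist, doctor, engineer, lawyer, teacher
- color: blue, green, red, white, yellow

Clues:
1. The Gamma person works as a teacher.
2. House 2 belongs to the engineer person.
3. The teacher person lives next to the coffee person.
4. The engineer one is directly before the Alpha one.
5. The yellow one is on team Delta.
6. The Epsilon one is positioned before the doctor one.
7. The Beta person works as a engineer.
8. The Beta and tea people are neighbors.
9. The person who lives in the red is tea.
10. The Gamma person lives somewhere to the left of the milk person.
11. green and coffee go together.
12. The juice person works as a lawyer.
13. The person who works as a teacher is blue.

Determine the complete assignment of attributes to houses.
Solution:

House | Drink | Team | Profession | Color
-----------------------------------------
  1   | water | Gamma | teacher | blue
  2   | coffee | Beta | engineer | green
  3   | tea | Alpha | artist | red
  4   | juice | Epsilon | lawyer | white
  5   | milk | Delta | doctor | yellow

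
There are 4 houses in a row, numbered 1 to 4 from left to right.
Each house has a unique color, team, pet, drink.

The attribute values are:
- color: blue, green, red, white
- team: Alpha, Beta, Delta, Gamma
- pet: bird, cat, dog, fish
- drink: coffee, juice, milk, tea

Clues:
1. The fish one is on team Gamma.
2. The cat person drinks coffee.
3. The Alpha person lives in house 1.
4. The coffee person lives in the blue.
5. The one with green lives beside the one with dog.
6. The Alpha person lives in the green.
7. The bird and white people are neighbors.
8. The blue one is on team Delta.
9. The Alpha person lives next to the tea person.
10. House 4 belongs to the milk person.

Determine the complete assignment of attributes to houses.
Solution:

House | Color | Team | Pet | Drink
----------------------------------
  1   | green | Alpha | bird | juice
  2   | white | Beta | dog | tea
  3   | blue | Delta | cat | coffee
  4   | red | Gamma | fish | milk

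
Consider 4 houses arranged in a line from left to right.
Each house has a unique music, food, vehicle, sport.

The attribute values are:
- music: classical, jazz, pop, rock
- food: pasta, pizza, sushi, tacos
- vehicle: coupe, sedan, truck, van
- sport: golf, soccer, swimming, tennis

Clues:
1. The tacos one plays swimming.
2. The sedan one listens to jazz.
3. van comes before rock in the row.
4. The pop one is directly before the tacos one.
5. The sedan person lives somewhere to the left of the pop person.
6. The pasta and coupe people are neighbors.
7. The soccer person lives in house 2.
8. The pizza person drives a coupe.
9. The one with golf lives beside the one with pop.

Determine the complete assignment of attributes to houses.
Solution:

House | Music | Food | Vehicle | Sport
--------------------------------------
  1   | jazz | pasta | sedan | golf
  2   | pop | pizza | coupe | soccer
  3   | classical | tacos | van | swimming
  4   | rock | sushi | truck | tennis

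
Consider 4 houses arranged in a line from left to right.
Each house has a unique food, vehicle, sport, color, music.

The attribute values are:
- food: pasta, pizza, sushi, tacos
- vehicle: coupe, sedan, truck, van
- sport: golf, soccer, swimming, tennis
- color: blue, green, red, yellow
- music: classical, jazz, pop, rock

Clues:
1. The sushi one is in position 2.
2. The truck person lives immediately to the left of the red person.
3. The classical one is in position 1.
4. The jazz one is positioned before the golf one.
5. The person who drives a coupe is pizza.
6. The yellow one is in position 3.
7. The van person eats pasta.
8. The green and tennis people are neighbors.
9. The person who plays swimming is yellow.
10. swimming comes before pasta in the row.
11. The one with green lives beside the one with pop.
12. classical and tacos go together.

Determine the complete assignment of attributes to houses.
Solution:

House | Food | Vehicle | Sport | Color | Music
----------------------------------------------
  1   | tacos | truck | soccer | green | classical
  2   | sushi | sedan | tennis | red | pop
  3   | pizza | coupe | swimming | yellow | jazz
  4   | pasta | van | golf | blue | rock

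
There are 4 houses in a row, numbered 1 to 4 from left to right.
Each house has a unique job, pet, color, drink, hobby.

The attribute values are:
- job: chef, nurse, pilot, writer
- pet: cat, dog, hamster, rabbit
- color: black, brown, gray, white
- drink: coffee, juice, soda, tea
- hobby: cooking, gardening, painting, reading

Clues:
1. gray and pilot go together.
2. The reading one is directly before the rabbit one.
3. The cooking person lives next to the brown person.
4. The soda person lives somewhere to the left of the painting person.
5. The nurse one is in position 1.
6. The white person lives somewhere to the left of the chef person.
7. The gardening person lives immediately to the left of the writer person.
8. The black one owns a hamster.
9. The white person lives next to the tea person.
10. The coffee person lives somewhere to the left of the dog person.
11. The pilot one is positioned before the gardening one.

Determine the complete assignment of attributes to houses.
Solution:

House | Job | Pet | Color | Drink | Hobby
-----------------------------------------
  1   | nurse | cat | white | coffee | reading
  2   | pilot | rabbit | gray | tea | cooking
  3   | chef | dog | brown | soda | gardening
  4   | writer | hamster | black | juice | painting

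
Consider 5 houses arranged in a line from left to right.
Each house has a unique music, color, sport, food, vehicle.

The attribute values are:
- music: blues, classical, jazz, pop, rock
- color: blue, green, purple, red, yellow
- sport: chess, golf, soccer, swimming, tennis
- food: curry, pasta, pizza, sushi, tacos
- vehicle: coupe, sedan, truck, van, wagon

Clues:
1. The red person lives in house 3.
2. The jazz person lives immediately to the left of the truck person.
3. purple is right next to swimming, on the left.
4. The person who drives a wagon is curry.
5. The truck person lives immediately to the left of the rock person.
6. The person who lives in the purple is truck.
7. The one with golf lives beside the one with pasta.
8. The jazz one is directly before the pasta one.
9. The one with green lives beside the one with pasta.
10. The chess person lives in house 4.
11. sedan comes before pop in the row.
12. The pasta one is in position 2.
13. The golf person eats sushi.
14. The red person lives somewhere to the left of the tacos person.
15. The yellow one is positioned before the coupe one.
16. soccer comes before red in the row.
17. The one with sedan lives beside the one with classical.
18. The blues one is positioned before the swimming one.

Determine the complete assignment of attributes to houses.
Solution:

House | Music | Color | Sport | Food | Vehicle
----------------------------------------------
  1   | jazz | green | golf | sushi | van
  2   | blues | purple | soccer | pasta | truck
  3   | rock | red | swimming | pizza | sedan
  4   | classical | yellow | chess | curry | wagon
  5   | pop | blue | tennis | tacos | coupe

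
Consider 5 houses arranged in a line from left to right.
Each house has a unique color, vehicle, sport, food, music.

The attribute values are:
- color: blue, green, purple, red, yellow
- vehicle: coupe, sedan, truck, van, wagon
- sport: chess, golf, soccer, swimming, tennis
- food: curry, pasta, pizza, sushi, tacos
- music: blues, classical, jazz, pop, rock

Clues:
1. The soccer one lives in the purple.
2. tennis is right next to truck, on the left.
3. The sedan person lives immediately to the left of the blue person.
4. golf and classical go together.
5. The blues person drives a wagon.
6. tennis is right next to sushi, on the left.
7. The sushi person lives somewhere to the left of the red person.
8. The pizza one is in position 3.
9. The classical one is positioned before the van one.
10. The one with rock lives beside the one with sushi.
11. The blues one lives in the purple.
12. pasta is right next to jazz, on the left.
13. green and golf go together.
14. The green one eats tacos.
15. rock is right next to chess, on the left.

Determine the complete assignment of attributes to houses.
Solution:

House | Color | Vehicle | Sport | Food | Music
----------------------------------------------
  1   | yellow | sedan | tennis | pasta | rock
  2   | blue | truck | chess | sushi | jazz
  3   | purple | wagon | soccer | pizza | blues
  4   | green | coupe | golf | tacos | classical
  5   | red | van | swimming | curry | pop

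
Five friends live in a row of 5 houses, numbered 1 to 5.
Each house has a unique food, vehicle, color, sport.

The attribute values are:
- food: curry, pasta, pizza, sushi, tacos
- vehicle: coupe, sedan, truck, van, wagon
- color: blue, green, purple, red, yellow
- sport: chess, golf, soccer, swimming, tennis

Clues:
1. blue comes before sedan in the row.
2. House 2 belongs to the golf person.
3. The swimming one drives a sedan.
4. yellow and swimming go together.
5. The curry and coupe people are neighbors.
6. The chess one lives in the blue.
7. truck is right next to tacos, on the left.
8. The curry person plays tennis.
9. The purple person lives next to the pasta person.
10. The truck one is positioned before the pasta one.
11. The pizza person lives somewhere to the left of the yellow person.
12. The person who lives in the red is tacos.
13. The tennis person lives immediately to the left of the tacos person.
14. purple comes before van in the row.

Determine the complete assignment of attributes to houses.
Solution:

House | Food | Vehicle | Color | Sport
--------------------------------------
  1   | curry | truck | green | tennis
  2   | tacos | coupe | red | golf
  3   | pizza | wagon | purple | soccer
  4   | pasta | van | blue | chess
  5   | sushi | sedan | yellow | swimming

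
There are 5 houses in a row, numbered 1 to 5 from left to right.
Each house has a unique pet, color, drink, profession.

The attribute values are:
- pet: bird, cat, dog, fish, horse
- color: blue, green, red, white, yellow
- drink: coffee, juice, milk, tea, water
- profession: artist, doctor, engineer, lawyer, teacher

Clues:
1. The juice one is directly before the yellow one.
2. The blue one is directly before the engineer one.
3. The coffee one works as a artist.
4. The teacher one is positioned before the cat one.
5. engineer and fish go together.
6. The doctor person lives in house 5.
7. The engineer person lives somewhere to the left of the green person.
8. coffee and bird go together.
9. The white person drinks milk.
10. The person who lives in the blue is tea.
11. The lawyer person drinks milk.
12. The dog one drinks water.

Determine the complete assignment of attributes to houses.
Solution:

House | Pet | Color | Drink | Profession
----------------------------------------
  1   | horse | blue | tea | teacher
  2   | fish | red | juice | engineer
  3   | bird | yellow | coffee | artist
  4   | cat | white | milk | lawyer
  5   | dog | green | water | doctor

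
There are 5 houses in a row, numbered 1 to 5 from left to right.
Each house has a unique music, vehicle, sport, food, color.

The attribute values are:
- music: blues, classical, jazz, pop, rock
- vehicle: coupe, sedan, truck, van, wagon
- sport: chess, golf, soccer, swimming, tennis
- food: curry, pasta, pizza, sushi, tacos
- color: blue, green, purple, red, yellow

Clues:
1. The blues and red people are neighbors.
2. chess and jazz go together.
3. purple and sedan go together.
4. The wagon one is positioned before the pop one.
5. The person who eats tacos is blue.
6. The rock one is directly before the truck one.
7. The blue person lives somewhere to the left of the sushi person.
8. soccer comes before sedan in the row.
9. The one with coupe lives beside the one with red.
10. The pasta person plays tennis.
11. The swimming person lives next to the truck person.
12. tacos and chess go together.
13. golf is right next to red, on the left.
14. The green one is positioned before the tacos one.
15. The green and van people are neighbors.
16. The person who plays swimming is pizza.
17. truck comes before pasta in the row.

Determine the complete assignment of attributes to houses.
Solution:

House | Music | Vehicle | Sport | Food | Color
----------------------------------------------
  1   | blues | coupe | golf | curry | green
  2   | rock | van | swimming | pizza | red
  3   | jazz | truck | chess | tacos | blue
  4   | classical | wagon | soccer | sushi | yellow
  5   | pop | sedan | tennis | pasta | purple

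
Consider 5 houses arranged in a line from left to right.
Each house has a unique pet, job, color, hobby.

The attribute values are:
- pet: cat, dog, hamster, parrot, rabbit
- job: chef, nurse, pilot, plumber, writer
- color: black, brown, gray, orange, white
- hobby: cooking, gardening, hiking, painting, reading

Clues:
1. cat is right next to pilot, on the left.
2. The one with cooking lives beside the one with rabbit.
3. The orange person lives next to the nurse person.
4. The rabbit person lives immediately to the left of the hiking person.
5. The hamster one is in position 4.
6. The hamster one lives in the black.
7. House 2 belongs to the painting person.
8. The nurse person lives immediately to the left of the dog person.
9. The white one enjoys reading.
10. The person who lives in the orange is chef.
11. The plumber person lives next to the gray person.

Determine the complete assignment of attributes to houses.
Solution:

House | Pet | Job | Color | Hobby
---------------------------------
  1   | cat | plumber | brown | cooking
  2   | rabbit | pilot | gray | painting
  3   | parrot | chef | orange | hiking
  4   | hamster | nurse | black | gardening
  5   | dog | writer | white | reading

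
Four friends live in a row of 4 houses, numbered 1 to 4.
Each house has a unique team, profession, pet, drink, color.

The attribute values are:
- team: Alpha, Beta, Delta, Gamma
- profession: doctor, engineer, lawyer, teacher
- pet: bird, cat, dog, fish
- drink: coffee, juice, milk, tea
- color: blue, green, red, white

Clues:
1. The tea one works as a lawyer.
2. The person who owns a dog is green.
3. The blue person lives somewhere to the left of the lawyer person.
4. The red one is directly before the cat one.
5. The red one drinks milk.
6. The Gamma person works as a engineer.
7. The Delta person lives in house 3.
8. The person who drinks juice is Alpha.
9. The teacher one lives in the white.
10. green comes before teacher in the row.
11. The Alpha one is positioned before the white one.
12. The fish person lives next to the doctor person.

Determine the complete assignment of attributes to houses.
Solution:

House | Team | Profession | Pet | Drink | Color
-----------------------------------------------
  1   | Gamma | engineer | fish | milk | red
  2   | Alpha | doctor | cat | juice | blue
  3   | Delta | lawyer | dog | tea | green
  4   | Beta | teacher | bird | coffee | white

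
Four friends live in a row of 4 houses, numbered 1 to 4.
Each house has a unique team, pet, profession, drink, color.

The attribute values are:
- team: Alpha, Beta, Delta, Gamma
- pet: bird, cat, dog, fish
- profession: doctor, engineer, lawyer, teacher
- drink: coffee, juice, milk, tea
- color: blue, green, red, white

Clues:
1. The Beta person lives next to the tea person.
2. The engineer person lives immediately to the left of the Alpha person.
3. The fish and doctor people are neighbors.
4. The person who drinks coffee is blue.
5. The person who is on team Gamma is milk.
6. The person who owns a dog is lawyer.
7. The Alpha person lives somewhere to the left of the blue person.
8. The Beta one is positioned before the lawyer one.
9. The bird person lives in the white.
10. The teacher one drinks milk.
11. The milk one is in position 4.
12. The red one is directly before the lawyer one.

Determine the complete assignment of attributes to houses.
Solution:

House | Team | Pet | Profession | Drink | Color
-----------------------------------------------
  1   | Beta | fish | engineer | juice | green
  2   | Alpha | cat | doctor | tea | red
  3   | Delta | dog | lawyer | coffee | blue
  4   | Gamma | bird | teacher | milk | white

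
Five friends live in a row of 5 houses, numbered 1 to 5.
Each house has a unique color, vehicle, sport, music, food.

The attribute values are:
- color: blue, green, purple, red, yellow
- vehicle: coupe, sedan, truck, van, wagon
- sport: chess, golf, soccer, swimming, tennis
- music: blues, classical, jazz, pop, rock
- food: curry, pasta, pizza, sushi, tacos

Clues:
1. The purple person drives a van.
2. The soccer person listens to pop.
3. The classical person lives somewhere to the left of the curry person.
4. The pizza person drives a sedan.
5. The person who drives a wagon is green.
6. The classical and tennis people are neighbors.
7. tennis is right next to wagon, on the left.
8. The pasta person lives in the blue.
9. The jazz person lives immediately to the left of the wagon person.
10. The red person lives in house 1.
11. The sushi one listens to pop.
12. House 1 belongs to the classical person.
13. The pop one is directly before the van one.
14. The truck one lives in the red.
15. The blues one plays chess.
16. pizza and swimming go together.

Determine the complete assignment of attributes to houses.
Solution:

House | Color | Vehicle | Sport | Music | Food
----------------------------------------------
  1   | red | truck | golf | classical | tacos
  2   | blue | coupe | tennis | jazz | pasta
  3   | green | wagon | soccer | pop | sushi
  4   | purple | van | chess | blues | curry
  5   | yellow | sedan | swimming | rock | pizza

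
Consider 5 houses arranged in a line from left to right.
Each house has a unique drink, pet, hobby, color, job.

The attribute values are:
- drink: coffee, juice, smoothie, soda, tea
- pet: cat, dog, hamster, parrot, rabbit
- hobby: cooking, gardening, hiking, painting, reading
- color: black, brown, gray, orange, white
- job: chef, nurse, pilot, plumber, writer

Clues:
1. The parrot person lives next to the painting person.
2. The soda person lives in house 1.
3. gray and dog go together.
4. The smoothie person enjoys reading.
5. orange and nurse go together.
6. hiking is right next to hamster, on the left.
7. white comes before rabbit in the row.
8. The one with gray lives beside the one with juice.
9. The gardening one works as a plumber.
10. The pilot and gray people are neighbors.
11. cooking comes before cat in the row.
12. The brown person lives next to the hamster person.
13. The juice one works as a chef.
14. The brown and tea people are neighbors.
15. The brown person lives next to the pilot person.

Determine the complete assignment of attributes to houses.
Solution:

House | Drink | Pet | Hobby | Color | Job
-----------------------------------------
  1   | soda | parrot | hiking | brown | writer
  2   | tea | hamster | painting | white | pilot
  3   | coffee | dog | gardening | gray | plumber
  4   | juice | rabbit | cooking | black | chef
  5   | smoothie | cat | reading | orange | nurse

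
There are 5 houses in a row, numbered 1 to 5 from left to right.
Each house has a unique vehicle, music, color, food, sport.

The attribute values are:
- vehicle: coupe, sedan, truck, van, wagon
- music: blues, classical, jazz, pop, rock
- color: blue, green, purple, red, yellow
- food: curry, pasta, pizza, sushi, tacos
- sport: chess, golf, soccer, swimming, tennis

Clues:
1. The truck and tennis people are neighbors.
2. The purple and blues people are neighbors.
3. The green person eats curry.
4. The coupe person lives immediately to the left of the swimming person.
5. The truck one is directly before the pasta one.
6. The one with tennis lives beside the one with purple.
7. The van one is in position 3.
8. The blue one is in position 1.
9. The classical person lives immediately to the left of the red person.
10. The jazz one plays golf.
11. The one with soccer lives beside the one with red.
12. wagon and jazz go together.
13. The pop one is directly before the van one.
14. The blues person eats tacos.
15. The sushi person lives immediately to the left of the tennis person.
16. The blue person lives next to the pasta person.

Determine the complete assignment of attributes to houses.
Solution:

House | Vehicle | Music | Color | Food | Sport
----------------------------------------------
  1   | truck | classical | blue | sushi | soccer
  2   | coupe | pop | red | pasta | tennis
  3   | van | rock | purple | pizza | swimming
  4   | sedan | blues | yellow | tacos | chess
  5   | wagon | jazz | green | curry | golf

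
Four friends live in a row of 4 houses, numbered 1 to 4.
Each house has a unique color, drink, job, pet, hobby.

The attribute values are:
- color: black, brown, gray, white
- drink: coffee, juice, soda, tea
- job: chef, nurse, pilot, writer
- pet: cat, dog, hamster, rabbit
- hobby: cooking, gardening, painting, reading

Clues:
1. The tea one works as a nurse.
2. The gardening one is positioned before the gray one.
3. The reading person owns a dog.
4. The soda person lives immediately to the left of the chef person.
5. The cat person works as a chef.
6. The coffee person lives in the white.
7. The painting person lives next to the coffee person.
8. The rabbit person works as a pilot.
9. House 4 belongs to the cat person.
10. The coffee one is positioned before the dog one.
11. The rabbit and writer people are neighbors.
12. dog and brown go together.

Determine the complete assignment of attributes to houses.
Solution:

House | Color | Drink | Job | Pet | Hobby
-----------------------------------------
  1   | black | tea | nurse | hamster | painting
  2   | white | coffee | pilot | rabbit | gardening
  3   | brown | soda | writer | dog | reading
  4   | gray | juice | chef | cat | cooking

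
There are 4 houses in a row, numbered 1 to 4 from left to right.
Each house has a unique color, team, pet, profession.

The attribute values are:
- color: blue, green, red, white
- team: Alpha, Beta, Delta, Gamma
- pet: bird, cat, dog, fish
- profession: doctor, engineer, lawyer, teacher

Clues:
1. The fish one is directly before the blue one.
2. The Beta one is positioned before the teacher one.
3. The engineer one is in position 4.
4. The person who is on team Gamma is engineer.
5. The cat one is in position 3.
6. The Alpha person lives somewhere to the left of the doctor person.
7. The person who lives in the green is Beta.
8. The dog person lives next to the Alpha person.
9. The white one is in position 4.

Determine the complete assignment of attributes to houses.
Solution:

House | Color | Team | Pet | Profession
---------------------------------------
  1   | green | Beta | dog | lawyer
  2   | red | Alpha | fish | teacher
  3   | blue | Delta | cat | doctor
  4   | white | Gamma | bird | engineer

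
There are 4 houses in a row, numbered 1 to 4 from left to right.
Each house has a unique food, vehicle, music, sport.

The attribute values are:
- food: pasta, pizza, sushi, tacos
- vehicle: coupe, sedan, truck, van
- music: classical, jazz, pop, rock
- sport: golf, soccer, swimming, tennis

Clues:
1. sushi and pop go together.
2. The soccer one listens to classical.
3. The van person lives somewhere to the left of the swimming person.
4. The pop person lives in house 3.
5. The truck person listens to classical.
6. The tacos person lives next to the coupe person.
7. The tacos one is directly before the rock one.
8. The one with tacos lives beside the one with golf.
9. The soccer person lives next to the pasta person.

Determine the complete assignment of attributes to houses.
Solution:

House | Food | Vehicle | Music | Sport
--------------------------------------
  1   | tacos | truck | classical | soccer
  2   | pasta | coupe | rock | golf
  3   | sushi | van | pop | tennis
  4   | pizza | sedan | jazz | swimming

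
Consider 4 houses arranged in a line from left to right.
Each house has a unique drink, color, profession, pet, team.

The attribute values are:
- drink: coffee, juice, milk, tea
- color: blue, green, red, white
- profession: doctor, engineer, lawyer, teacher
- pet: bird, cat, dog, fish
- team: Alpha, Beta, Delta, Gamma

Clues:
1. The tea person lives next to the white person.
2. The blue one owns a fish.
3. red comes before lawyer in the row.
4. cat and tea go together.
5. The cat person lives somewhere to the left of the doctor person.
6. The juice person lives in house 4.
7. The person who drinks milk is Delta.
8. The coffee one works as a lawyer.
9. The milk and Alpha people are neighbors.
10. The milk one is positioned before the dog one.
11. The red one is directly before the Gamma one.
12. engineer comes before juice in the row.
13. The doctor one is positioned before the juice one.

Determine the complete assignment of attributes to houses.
Solution:

House | Drink | Color | Profession | Pet | Team
-----------------------------------------------
  1   | tea | red | engineer | cat | Beta
  2   | coffee | white | lawyer | bird | Gamma
  3   | milk | blue | doctor | fish | Delta
  4   | juice | green | teacher | dog | Alpha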